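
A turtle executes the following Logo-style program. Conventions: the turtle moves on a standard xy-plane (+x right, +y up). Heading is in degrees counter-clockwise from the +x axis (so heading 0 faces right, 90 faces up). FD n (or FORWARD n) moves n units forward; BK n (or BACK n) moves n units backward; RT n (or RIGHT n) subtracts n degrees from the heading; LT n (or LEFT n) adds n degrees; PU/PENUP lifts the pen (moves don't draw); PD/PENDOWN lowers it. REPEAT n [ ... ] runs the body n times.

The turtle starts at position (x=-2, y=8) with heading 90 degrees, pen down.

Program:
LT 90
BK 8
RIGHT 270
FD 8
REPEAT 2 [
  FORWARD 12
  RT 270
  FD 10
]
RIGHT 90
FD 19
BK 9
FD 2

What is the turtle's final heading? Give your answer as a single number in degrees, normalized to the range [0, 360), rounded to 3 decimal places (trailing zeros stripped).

Answer: 0

Derivation:
Executing turtle program step by step:
Start: pos=(-2,8), heading=90, pen down
LT 90: heading 90 -> 180
BK 8: (-2,8) -> (6,8) [heading=180, draw]
RT 270: heading 180 -> 270
FD 8: (6,8) -> (6,0) [heading=270, draw]
REPEAT 2 [
  -- iteration 1/2 --
  FD 12: (6,0) -> (6,-12) [heading=270, draw]
  RT 270: heading 270 -> 0
  FD 10: (6,-12) -> (16,-12) [heading=0, draw]
  -- iteration 2/2 --
  FD 12: (16,-12) -> (28,-12) [heading=0, draw]
  RT 270: heading 0 -> 90
  FD 10: (28,-12) -> (28,-2) [heading=90, draw]
]
RT 90: heading 90 -> 0
FD 19: (28,-2) -> (47,-2) [heading=0, draw]
BK 9: (47,-2) -> (38,-2) [heading=0, draw]
FD 2: (38,-2) -> (40,-2) [heading=0, draw]
Final: pos=(40,-2), heading=0, 9 segment(s) drawn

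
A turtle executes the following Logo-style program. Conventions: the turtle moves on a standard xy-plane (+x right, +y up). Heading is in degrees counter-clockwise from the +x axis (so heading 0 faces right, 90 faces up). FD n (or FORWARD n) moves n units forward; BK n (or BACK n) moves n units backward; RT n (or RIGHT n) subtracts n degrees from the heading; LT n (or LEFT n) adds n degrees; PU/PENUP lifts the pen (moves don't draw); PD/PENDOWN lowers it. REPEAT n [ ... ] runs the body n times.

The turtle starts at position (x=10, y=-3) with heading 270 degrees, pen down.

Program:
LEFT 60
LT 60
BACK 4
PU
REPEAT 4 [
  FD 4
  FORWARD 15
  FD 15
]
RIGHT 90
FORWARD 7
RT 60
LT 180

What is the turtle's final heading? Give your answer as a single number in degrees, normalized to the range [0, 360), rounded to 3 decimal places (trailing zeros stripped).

Executing turtle program step by step:
Start: pos=(10,-3), heading=270, pen down
LT 60: heading 270 -> 330
LT 60: heading 330 -> 30
BK 4: (10,-3) -> (6.536,-5) [heading=30, draw]
PU: pen up
REPEAT 4 [
  -- iteration 1/4 --
  FD 4: (6.536,-5) -> (10,-3) [heading=30, move]
  FD 15: (10,-3) -> (22.99,4.5) [heading=30, move]
  FD 15: (22.99,4.5) -> (35.981,12) [heading=30, move]
  -- iteration 2/4 --
  FD 4: (35.981,12) -> (39.445,14) [heading=30, move]
  FD 15: (39.445,14) -> (52.435,21.5) [heading=30, move]
  FD 15: (52.435,21.5) -> (65.426,29) [heading=30, move]
  -- iteration 3/4 --
  FD 4: (65.426,29) -> (68.89,31) [heading=30, move]
  FD 15: (68.89,31) -> (81.88,38.5) [heading=30, move]
  FD 15: (81.88,38.5) -> (94.87,46) [heading=30, move]
  -- iteration 4/4 --
  FD 4: (94.87,46) -> (98.335,48) [heading=30, move]
  FD 15: (98.335,48) -> (111.325,55.5) [heading=30, move]
  FD 15: (111.325,55.5) -> (124.315,63) [heading=30, move]
]
RT 90: heading 30 -> 300
FD 7: (124.315,63) -> (127.815,56.938) [heading=300, move]
RT 60: heading 300 -> 240
LT 180: heading 240 -> 60
Final: pos=(127.815,56.938), heading=60, 1 segment(s) drawn

Answer: 60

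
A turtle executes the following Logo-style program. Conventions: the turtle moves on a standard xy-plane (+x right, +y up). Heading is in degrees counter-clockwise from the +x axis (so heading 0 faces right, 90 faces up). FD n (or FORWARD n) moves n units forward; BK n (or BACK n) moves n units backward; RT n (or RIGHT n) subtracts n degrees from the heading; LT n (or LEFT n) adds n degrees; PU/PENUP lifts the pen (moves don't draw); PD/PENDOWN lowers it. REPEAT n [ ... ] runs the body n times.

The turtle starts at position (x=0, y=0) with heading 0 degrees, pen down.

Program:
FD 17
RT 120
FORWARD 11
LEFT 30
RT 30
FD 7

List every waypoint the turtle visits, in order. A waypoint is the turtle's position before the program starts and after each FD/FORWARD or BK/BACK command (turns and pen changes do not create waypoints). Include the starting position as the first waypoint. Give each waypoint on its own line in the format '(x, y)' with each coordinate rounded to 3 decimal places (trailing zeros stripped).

Answer: (0, 0)
(17, 0)
(11.5, -9.526)
(8, -15.588)

Derivation:
Executing turtle program step by step:
Start: pos=(0,0), heading=0, pen down
FD 17: (0,0) -> (17,0) [heading=0, draw]
RT 120: heading 0 -> 240
FD 11: (17,0) -> (11.5,-9.526) [heading=240, draw]
LT 30: heading 240 -> 270
RT 30: heading 270 -> 240
FD 7: (11.5,-9.526) -> (8,-15.588) [heading=240, draw]
Final: pos=(8,-15.588), heading=240, 3 segment(s) drawn
Waypoints (4 total):
(0, 0)
(17, 0)
(11.5, -9.526)
(8, -15.588)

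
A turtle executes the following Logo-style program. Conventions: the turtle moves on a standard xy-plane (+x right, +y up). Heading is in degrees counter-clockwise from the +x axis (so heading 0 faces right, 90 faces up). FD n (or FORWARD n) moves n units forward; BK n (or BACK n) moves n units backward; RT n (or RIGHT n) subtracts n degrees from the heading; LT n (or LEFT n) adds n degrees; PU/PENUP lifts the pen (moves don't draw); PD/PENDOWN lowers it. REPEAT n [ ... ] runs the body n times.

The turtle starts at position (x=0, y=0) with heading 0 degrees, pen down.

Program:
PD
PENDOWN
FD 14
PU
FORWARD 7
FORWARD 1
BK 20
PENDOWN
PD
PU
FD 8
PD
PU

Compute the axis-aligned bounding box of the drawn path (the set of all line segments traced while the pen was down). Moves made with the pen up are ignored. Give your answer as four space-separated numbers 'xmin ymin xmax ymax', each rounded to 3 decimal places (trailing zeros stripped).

Executing turtle program step by step:
Start: pos=(0,0), heading=0, pen down
PD: pen down
PD: pen down
FD 14: (0,0) -> (14,0) [heading=0, draw]
PU: pen up
FD 7: (14,0) -> (21,0) [heading=0, move]
FD 1: (21,0) -> (22,0) [heading=0, move]
BK 20: (22,0) -> (2,0) [heading=0, move]
PD: pen down
PD: pen down
PU: pen up
FD 8: (2,0) -> (10,0) [heading=0, move]
PD: pen down
PU: pen up
Final: pos=(10,0), heading=0, 1 segment(s) drawn

Segment endpoints: x in {0, 14}, y in {0}
xmin=0, ymin=0, xmax=14, ymax=0

Answer: 0 0 14 0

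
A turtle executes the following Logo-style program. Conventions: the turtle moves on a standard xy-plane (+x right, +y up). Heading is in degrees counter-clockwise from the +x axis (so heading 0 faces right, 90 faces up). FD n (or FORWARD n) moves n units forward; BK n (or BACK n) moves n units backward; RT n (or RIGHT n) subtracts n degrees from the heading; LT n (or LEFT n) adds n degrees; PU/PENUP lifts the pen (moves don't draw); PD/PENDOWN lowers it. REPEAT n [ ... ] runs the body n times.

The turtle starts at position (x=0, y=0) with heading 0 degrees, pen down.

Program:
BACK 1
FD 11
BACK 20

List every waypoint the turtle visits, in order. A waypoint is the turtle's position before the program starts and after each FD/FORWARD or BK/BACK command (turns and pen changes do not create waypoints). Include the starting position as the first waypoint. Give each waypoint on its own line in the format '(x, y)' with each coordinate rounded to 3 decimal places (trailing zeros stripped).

Executing turtle program step by step:
Start: pos=(0,0), heading=0, pen down
BK 1: (0,0) -> (-1,0) [heading=0, draw]
FD 11: (-1,0) -> (10,0) [heading=0, draw]
BK 20: (10,0) -> (-10,0) [heading=0, draw]
Final: pos=(-10,0), heading=0, 3 segment(s) drawn
Waypoints (4 total):
(0, 0)
(-1, 0)
(10, 0)
(-10, 0)

Answer: (0, 0)
(-1, 0)
(10, 0)
(-10, 0)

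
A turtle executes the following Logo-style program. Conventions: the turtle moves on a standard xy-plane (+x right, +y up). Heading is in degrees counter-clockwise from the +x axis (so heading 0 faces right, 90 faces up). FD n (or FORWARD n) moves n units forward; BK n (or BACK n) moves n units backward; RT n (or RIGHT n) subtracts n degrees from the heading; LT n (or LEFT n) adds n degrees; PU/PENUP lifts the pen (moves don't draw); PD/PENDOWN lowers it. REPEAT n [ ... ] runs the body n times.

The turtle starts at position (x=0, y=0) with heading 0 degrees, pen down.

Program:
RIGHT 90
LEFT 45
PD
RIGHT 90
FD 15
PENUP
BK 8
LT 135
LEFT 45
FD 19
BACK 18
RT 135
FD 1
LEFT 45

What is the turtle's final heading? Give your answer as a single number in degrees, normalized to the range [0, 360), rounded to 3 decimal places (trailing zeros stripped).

Answer: 315

Derivation:
Executing turtle program step by step:
Start: pos=(0,0), heading=0, pen down
RT 90: heading 0 -> 270
LT 45: heading 270 -> 315
PD: pen down
RT 90: heading 315 -> 225
FD 15: (0,0) -> (-10.607,-10.607) [heading=225, draw]
PU: pen up
BK 8: (-10.607,-10.607) -> (-4.95,-4.95) [heading=225, move]
LT 135: heading 225 -> 0
LT 45: heading 0 -> 45
FD 19: (-4.95,-4.95) -> (8.485,8.485) [heading=45, move]
BK 18: (8.485,8.485) -> (-4.243,-4.243) [heading=45, move]
RT 135: heading 45 -> 270
FD 1: (-4.243,-4.243) -> (-4.243,-5.243) [heading=270, move]
LT 45: heading 270 -> 315
Final: pos=(-4.243,-5.243), heading=315, 1 segment(s) drawn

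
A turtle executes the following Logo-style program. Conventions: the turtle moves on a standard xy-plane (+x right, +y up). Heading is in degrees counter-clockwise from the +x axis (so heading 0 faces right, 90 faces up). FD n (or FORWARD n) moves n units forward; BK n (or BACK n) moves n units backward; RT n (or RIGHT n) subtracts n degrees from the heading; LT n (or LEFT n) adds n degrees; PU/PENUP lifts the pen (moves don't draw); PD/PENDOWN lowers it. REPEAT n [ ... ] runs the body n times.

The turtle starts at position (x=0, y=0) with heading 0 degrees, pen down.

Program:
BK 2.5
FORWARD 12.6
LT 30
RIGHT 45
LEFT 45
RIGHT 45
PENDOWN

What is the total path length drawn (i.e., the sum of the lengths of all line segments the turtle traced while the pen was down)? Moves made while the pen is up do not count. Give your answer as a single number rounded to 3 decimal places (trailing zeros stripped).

Answer: 15.1

Derivation:
Executing turtle program step by step:
Start: pos=(0,0), heading=0, pen down
BK 2.5: (0,0) -> (-2.5,0) [heading=0, draw]
FD 12.6: (-2.5,0) -> (10.1,0) [heading=0, draw]
LT 30: heading 0 -> 30
RT 45: heading 30 -> 345
LT 45: heading 345 -> 30
RT 45: heading 30 -> 345
PD: pen down
Final: pos=(10.1,0), heading=345, 2 segment(s) drawn

Segment lengths:
  seg 1: (0,0) -> (-2.5,0), length = 2.5
  seg 2: (-2.5,0) -> (10.1,0), length = 12.6
Total = 15.1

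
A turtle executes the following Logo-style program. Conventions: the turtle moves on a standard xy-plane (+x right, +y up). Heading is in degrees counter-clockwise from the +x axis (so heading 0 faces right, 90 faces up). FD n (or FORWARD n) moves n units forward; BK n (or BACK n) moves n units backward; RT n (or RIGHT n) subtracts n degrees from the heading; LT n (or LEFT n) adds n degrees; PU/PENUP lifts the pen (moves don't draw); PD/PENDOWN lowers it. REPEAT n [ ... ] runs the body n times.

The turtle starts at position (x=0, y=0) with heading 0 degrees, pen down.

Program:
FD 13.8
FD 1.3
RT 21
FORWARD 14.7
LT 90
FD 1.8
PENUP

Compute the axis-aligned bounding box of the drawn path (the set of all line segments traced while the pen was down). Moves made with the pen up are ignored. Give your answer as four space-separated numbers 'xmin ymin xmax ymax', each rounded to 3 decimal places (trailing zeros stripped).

Executing turtle program step by step:
Start: pos=(0,0), heading=0, pen down
FD 13.8: (0,0) -> (13.8,0) [heading=0, draw]
FD 1.3: (13.8,0) -> (15.1,0) [heading=0, draw]
RT 21: heading 0 -> 339
FD 14.7: (15.1,0) -> (28.824,-5.268) [heading=339, draw]
LT 90: heading 339 -> 69
FD 1.8: (28.824,-5.268) -> (29.469,-3.588) [heading=69, draw]
PU: pen up
Final: pos=(29.469,-3.588), heading=69, 4 segment(s) drawn

Segment endpoints: x in {0, 13.8, 15.1, 28.824, 29.469}, y in {-5.268, -3.588, 0}
xmin=0, ymin=-5.268, xmax=29.469, ymax=0

Answer: 0 -5.268 29.469 0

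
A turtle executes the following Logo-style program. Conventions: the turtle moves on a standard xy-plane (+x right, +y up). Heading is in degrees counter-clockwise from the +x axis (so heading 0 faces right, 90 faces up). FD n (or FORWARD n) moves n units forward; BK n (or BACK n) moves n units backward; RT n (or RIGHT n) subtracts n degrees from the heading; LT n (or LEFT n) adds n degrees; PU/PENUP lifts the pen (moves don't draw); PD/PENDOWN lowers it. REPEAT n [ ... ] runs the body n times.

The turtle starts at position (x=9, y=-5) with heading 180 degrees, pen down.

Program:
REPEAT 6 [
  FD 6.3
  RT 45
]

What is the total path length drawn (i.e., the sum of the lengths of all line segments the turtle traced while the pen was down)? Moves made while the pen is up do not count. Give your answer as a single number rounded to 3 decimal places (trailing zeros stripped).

Answer: 37.8

Derivation:
Executing turtle program step by step:
Start: pos=(9,-5), heading=180, pen down
REPEAT 6 [
  -- iteration 1/6 --
  FD 6.3: (9,-5) -> (2.7,-5) [heading=180, draw]
  RT 45: heading 180 -> 135
  -- iteration 2/6 --
  FD 6.3: (2.7,-5) -> (-1.755,-0.545) [heading=135, draw]
  RT 45: heading 135 -> 90
  -- iteration 3/6 --
  FD 6.3: (-1.755,-0.545) -> (-1.755,5.755) [heading=90, draw]
  RT 45: heading 90 -> 45
  -- iteration 4/6 --
  FD 6.3: (-1.755,5.755) -> (2.7,10.21) [heading=45, draw]
  RT 45: heading 45 -> 0
  -- iteration 5/6 --
  FD 6.3: (2.7,10.21) -> (9,10.21) [heading=0, draw]
  RT 45: heading 0 -> 315
  -- iteration 6/6 --
  FD 6.3: (9,10.21) -> (13.455,5.755) [heading=315, draw]
  RT 45: heading 315 -> 270
]
Final: pos=(13.455,5.755), heading=270, 6 segment(s) drawn

Segment lengths:
  seg 1: (9,-5) -> (2.7,-5), length = 6.3
  seg 2: (2.7,-5) -> (-1.755,-0.545), length = 6.3
  seg 3: (-1.755,-0.545) -> (-1.755,5.755), length = 6.3
  seg 4: (-1.755,5.755) -> (2.7,10.21), length = 6.3
  seg 5: (2.7,10.21) -> (9,10.21), length = 6.3
  seg 6: (9,10.21) -> (13.455,5.755), length = 6.3
Total = 37.8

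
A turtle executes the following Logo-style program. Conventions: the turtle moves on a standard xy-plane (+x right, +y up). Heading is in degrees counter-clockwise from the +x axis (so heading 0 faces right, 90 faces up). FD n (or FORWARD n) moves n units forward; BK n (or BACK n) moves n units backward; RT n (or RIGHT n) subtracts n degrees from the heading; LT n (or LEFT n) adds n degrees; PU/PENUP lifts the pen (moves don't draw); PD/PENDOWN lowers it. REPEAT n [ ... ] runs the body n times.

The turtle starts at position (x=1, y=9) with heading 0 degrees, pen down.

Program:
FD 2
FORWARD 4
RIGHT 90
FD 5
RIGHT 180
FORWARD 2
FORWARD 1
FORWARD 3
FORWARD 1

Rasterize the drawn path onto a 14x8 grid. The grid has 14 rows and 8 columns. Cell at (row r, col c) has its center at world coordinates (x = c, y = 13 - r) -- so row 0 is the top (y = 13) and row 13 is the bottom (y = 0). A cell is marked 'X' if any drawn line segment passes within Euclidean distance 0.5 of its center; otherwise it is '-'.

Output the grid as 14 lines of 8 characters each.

Answer: --------
--------
-------X
-------X
-XXXXXXX
-------X
-------X
-------X
-------X
-------X
--------
--------
--------
--------

Derivation:
Segment 0: (1,9) -> (3,9)
Segment 1: (3,9) -> (7,9)
Segment 2: (7,9) -> (7,4)
Segment 3: (7,4) -> (7,6)
Segment 4: (7,6) -> (7,7)
Segment 5: (7,7) -> (7,10)
Segment 6: (7,10) -> (7,11)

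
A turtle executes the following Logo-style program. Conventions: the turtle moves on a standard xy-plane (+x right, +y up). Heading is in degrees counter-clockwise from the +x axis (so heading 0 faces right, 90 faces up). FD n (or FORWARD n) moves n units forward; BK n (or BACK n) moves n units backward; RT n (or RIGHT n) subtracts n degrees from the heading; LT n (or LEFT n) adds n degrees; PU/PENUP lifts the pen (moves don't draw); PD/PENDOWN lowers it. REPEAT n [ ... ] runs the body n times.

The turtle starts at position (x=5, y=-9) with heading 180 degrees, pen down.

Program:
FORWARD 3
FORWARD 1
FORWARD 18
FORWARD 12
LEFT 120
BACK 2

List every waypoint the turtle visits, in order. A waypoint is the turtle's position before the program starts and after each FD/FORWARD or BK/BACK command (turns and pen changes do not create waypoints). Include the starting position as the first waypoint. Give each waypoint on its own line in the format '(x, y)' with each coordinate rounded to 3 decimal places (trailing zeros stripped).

Answer: (5, -9)
(2, -9)
(1, -9)
(-17, -9)
(-29, -9)
(-30, -7.268)

Derivation:
Executing turtle program step by step:
Start: pos=(5,-9), heading=180, pen down
FD 3: (5,-9) -> (2,-9) [heading=180, draw]
FD 1: (2,-9) -> (1,-9) [heading=180, draw]
FD 18: (1,-9) -> (-17,-9) [heading=180, draw]
FD 12: (-17,-9) -> (-29,-9) [heading=180, draw]
LT 120: heading 180 -> 300
BK 2: (-29,-9) -> (-30,-7.268) [heading=300, draw]
Final: pos=(-30,-7.268), heading=300, 5 segment(s) drawn
Waypoints (6 total):
(5, -9)
(2, -9)
(1, -9)
(-17, -9)
(-29, -9)
(-30, -7.268)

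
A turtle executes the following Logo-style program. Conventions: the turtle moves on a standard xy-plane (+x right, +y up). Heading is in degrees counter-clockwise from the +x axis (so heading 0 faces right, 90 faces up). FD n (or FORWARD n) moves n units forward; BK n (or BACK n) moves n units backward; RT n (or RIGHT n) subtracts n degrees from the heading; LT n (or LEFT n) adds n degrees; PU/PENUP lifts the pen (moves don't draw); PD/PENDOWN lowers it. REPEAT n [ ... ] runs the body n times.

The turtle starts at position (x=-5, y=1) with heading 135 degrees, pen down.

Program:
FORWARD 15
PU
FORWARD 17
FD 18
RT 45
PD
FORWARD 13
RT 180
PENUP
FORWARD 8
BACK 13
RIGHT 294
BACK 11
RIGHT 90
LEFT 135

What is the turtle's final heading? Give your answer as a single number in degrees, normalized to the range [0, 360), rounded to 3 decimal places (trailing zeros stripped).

Executing turtle program step by step:
Start: pos=(-5,1), heading=135, pen down
FD 15: (-5,1) -> (-15.607,11.607) [heading=135, draw]
PU: pen up
FD 17: (-15.607,11.607) -> (-27.627,23.627) [heading=135, move]
FD 18: (-27.627,23.627) -> (-40.355,36.355) [heading=135, move]
RT 45: heading 135 -> 90
PD: pen down
FD 13: (-40.355,36.355) -> (-40.355,49.355) [heading=90, draw]
RT 180: heading 90 -> 270
PU: pen up
FD 8: (-40.355,49.355) -> (-40.355,41.355) [heading=270, move]
BK 13: (-40.355,41.355) -> (-40.355,54.355) [heading=270, move]
RT 294: heading 270 -> 336
BK 11: (-40.355,54.355) -> (-50.404,58.829) [heading=336, move]
RT 90: heading 336 -> 246
LT 135: heading 246 -> 21
Final: pos=(-50.404,58.829), heading=21, 2 segment(s) drawn

Answer: 21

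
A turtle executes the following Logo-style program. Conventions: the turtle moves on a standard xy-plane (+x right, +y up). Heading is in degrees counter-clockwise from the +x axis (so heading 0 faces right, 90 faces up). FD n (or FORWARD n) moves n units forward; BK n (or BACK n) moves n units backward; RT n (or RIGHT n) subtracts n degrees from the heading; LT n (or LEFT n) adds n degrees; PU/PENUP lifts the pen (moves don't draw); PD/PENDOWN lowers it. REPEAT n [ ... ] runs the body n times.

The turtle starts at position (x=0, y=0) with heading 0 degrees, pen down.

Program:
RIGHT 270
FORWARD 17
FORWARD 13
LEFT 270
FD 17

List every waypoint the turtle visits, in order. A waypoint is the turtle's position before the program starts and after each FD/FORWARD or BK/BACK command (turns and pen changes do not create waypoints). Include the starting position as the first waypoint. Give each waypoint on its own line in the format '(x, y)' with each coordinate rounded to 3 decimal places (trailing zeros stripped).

Executing turtle program step by step:
Start: pos=(0,0), heading=0, pen down
RT 270: heading 0 -> 90
FD 17: (0,0) -> (0,17) [heading=90, draw]
FD 13: (0,17) -> (0,30) [heading=90, draw]
LT 270: heading 90 -> 0
FD 17: (0,30) -> (17,30) [heading=0, draw]
Final: pos=(17,30), heading=0, 3 segment(s) drawn
Waypoints (4 total):
(0, 0)
(0, 17)
(0, 30)
(17, 30)

Answer: (0, 0)
(0, 17)
(0, 30)
(17, 30)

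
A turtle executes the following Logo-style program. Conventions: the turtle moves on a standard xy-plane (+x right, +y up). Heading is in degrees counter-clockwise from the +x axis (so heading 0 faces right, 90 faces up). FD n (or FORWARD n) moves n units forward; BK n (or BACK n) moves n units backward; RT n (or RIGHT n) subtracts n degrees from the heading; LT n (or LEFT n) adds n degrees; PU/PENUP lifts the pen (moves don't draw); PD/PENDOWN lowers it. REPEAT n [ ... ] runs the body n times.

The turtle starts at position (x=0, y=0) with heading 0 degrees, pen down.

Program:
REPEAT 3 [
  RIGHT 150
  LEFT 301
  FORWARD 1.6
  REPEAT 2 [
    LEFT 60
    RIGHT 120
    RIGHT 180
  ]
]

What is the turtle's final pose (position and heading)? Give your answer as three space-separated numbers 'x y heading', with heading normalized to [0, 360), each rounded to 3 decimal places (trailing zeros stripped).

Executing turtle program step by step:
Start: pos=(0,0), heading=0, pen down
REPEAT 3 [
  -- iteration 1/3 --
  RT 150: heading 0 -> 210
  LT 301: heading 210 -> 151
  FD 1.6: (0,0) -> (-1.399,0.776) [heading=151, draw]
  REPEAT 2 [
    -- iteration 1/2 --
    LT 60: heading 151 -> 211
    RT 120: heading 211 -> 91
    RT 180: heading 91 -> 271
    -- iteration 2/2 --
    LT 60: heading 271 -> 331
    RT 120: heading 331 -> 211
    RT 180: heading 211 -> 31
  ]
  -- iteration 2/3 --
  RT 150: heading 31 -> 241
  LT 301: heading 241 -> 182
  FD 1.6: (-1.399,0.776) -> (-2.998,0.72) [heading=182, draw]
  REPEAT 2 [
    -- iteration 1/2 --
    LT 60: heading 182 -> 242
    RT 120: heading 242 -> 122
    RT 180: heading 122 -> 302
    -- iteration 2/2 --
    LT 60: heading 302 -> 2
    RT 120: heading 2 -> 242
    RT 180: heading 242 -> 62
  ]
  -- iteration 3/3 --
  RT 150: heading 62 -> 272
  LT 301: heading 272 -> 213
  FD 1.6: (-2.998,0.72) -> (-4.34,-0.152) [heading=213, draw]
  REPEAT 2 [
    -- iteration 1/2 --
    LT 60: heading 213 -> 273
    RT 120: heading 273 -> 153
    RT 180: heading 153 -> 333
    -- iteration 2/2 --
    LT 60: heading 333 -> 33
    RT 120: heading 33 -> 273
    RT 180: heading 273 -> 93
  ]
]
Final: pos=(-4.34,-0.152), heading=93, 3 segment(s) drawn

Answer: -4.34 -0.152 93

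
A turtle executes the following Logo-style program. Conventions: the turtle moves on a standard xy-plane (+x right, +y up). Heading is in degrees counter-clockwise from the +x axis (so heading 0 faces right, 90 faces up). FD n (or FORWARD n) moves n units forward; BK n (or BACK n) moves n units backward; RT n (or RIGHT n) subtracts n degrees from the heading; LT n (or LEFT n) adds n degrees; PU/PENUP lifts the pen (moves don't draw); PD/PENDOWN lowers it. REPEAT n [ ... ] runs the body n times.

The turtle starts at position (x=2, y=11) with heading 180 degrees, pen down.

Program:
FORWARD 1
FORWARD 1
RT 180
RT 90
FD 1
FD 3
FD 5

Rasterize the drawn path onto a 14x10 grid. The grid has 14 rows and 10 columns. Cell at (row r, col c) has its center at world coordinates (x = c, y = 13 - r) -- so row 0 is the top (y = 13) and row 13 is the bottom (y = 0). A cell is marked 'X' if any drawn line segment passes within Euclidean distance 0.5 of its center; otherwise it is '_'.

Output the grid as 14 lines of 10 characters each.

Answer: __________
__________
XXX_______
X_________
X_________
X_________
X_________
X_________
X_________
X_________
X_________
X_________
__________
__________

Derivation:
Segment 0: (2,11) -> (1,11)
Segment 1: (1,11) -> (0,11)
Segment 2: (0,11) -> (0,10)
Segment 3: (0,10) -> (0,7)
Segment 4: (0,7) -> (0,2)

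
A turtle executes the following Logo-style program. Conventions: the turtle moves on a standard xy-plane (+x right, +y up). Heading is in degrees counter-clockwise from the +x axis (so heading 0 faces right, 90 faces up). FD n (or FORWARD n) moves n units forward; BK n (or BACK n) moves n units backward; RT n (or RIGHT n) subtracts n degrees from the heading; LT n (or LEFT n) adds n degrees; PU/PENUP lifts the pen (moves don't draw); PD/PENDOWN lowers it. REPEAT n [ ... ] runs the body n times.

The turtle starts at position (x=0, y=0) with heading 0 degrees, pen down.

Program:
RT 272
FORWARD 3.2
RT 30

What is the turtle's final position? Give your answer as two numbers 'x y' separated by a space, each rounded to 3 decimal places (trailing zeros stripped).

Executing turtle program step by step:
Start: pos=(0,0), heading=0, pen down
RT 272: heading 0 -> 88
FD 3.2: (0,0) -> (0.112,3.198) [heading=88, draw]
RT 30: heading 88 -> 58
Final: pos=(0.112,3.198), heading=58, 1 segment(s) drawn

Answer: 0.112 3.198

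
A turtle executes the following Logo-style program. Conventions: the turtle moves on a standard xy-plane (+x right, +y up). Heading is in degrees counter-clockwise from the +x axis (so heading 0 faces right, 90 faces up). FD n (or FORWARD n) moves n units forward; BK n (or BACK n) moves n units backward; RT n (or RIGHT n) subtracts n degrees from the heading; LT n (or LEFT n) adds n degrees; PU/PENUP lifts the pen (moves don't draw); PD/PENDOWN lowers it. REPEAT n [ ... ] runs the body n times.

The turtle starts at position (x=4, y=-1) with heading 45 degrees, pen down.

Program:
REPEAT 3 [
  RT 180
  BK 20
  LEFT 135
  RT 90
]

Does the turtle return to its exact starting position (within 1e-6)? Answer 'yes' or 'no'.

Answer: no

Derivation:
Executing turtle program step by step:
Start: pos=(4,-1), heading=45, pen down
REPEAT 3 [
  -- iteration 1/3 --
  RT 180: heading 45 -> 225
  BK 20: (4,-1) -> (18.142,13.142) [heading=225, draw]
  LT 135: heading 225 -> 0
  RT 90: heading 0 -> 270
  -- iteration 2/3 --
  RT 180: heading 270 -> 90
  BK 20: (18.142,13.142) -> (18.142,-6.858) [heading=90, draw]
  LT 135: heading 90 -> 225
  RT 90: heading 225 -> 135
  -- iteration 3/3 --
  RT 180: heading 135 -> 315
  BK 20: (18.142,-6.858) -> (4,7.284) [heading=315, draw]
  LT 135: heading 315 -> 90
  RT 90: heading 90 -> 0
]
Final: pos=(4,7.284), heading=0, 3 segment(s) drawn

Start position: (4, -1)
Final position: (4, 7.284)
Distance = 8.284; >= 1e-6 -> NOT closed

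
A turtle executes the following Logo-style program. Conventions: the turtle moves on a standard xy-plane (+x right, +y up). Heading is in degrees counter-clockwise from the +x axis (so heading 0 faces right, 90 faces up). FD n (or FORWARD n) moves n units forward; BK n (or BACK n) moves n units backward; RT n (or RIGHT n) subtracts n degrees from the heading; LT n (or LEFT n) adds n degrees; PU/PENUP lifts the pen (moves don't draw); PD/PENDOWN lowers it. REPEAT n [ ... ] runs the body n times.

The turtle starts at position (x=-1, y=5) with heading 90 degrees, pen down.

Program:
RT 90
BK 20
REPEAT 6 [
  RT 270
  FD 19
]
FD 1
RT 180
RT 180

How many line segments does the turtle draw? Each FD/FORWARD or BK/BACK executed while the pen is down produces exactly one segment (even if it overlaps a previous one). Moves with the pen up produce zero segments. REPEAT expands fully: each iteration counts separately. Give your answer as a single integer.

Executing turtle program step by step:
Start: pos=(-1,5), heading=90, pen down
RT 90: heading 90 -> 0
BK 20: (-1,5) -> (-21,5) [heading=0, draw]
REPEAT 6 [
  -- iteration 1/6 --
  RT 270: heading 0 -> 90
  FD 19: (-21,5) -> (-21,24) [heading=90, draw]
  -- iteration 2/6 --
  RT 270: heading 90 -> 180
  FD 19: (-21,24) -> (-40,24) [heading=180, draw]
  -- iteration 3/6 --
  RT 270: heading 180 -> 270
  FD 19: (-40,24) -> (-40,5) [heading=270, draw]
  -- iteration 4/6 --
  RT 270: heading 270 -> 0
  FD 19: (-40,5) -> (-21,5) [heading=0, draw]
  -- iteration 5/6 --
  RT 270: heading 0 -> 90
  FD 19: (-21,5) -> (-21,24) [heading=90, draw]
  -- iteration 6/6 --
  RT 270: heading 90 -> 180
  FD 19: (-21,24) -> (-40,24) [heading=180, draw]
]
FD 1: (-40,24) -> (-41,24) [heading=180, draw]
RT 180: heading 180 -> 0
RT 180: heading 0 -> 180
Final: pos=(-41,24), heading=180, 8 segment(s) drawn
Segments drawn: 8

Answer: 8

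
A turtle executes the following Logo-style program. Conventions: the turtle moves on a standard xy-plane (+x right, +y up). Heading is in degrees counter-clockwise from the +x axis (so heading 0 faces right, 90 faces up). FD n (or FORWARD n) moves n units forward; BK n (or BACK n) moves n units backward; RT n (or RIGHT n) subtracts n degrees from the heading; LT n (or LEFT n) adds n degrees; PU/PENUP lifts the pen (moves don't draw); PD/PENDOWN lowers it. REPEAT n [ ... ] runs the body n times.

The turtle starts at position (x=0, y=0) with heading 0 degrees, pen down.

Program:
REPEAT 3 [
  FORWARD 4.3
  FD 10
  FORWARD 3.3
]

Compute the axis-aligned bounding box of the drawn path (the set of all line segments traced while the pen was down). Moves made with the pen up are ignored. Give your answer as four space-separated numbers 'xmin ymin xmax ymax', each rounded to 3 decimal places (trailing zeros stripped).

Executing turtle program step by step:
Start: pos=(0,0), heading=0, pen down
REPEAT 3 [
  -- iteration 1/3 --
  FD 4.3: (0,0) -> (4.3,0) [heading=0, draw]
  FD 10: (4.3,0) -> (14.3,0) [heading=0, draw]
  FD 3.3: (14.3,0) -> (17.6,0) [heading=0, draw]
  -- iteration 2/3 --
  FD 4.3: (17.6,0) -> (21.9,0) [heading=0, draw]
  FD 10: (21.9,0) -> (31.9,0) [heading=0, draw]
  FD 3.3: (31.9,0) -> (35.2,0) [heading=0, draw]
  -- iteration 3/3 --
  FD 4.3: (35.2,0) -> (39.5,0) [heading=0, draw]
  FD 10: (39.5,0) -> (49.5,0) [heading=0, draw]
  FD 3.3: (49.5,0) -> (52.8,0) [heading=0, draw]
]
Final: pos=(52.8,0), heading=0, 9 segment(s) drawn

Segment endpoints: x in {0, 4.3, 14.3, 17.6, 21.9, 31.9, 35.2, 39.5, 49.5, 52.8}, y in {0}
xmin=0, ymin=0, xmax=52.8, ymax=0

Answer: 0 0 52.8 0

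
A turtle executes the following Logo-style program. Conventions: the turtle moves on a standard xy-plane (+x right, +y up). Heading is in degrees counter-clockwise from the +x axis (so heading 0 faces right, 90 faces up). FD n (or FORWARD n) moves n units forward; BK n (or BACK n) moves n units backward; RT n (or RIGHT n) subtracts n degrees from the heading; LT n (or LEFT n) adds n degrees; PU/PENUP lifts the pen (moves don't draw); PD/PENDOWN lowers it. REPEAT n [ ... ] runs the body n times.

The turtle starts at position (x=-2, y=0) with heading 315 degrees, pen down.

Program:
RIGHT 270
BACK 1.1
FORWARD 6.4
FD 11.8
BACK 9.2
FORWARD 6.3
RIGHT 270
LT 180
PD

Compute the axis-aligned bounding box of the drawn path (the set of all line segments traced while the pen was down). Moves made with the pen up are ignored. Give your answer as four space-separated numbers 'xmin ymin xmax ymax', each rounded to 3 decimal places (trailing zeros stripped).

Answer: -2.778 -0.778 10.092 12.092

Derivation:
Executing turtle program step by step:
Start: pos=(-2,0), heading=315, pen down
RT 270: heading 315 -> 45
BK 1.1: (-2,0) -> (-2.778,-0.778) [heading=45, draw]
FD 6.4: (-2.778,-0.778) -> (1.748,3.748) [heading=45, draw]
FD 11.8: (1.748,3.748) -> (10.092,12.092) [heading=45, draw]
BK 9.2: (10.092,12.092) -> (3.586,5.586) [heading=45, draw]
FD 6.3: (3.586,5.586) -> (8.041,10.041) [heading=45, draw]
RT 270: heading 45 -> 135
LT 180: heading 135 -> 315
PD: pen down
Final: pos=(8.041,10.041), heading=315, 5 segment(s) drawn

Segment endpoints: x in {-2.778, -2, 1.748, 3.586, 8.041, 10.092}, y in {-0.778, 0, 3.748, 5.586, 10.041, 12.092}
xmin=-2.778, ymin=-0.778, xmax=10.092, ymax=12.092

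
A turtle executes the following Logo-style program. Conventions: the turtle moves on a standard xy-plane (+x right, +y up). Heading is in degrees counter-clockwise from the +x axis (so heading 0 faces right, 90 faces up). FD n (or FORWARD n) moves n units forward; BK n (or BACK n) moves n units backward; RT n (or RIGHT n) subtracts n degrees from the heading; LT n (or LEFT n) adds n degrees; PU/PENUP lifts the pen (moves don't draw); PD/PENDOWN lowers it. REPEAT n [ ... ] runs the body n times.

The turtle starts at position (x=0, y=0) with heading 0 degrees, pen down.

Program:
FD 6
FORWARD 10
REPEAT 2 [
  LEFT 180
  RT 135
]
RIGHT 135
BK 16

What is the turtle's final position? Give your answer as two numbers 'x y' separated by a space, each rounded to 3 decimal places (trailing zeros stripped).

Answer: 4.686 11.314

Derivation:
Executing turtle program step by step:
Start: pos=(0,0), heading=0, pen down
FD 6: (0,0) -> (6,0) [heading=0, draw]
FD 10: (6,0) -> (16,0) [heading=0, draw]
REPEAT 2 [
  -- iteration 1/2 --
  LT 180: heading 0 -> 180
  RT 135: heading 180 -> 45
  -- iteration 2/2 --
  LT 180: heading 45 -> 225
  RT 135: heading 225 -> 90
]
RT 135: heading 90 -> 315
BK 16: (16,0) -> (4.686,11.314) [heading=315, draw]
Final: pos=(4.686,11.314), heading=315, 3 segment(s) drawn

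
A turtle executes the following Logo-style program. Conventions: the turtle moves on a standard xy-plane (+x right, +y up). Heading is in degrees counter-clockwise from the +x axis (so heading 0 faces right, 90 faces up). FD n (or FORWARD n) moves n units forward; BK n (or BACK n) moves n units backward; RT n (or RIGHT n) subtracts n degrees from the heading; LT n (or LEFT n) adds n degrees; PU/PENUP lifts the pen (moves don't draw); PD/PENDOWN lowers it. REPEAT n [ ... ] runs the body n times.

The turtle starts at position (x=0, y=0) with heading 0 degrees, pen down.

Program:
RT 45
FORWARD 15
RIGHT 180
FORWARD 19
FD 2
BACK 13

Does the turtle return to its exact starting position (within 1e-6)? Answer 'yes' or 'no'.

Answer: no

Derivation:
Executing turtle program step by step:
Start: pos=(0,0), heading=0, pen down
RT 45: heading 0 -> 315
FD 15: (0,0) -> (10.607,-10.607) [heading=315, draw]
RT 180: heading 315 -> 135
FD 19: (10.607,-10.607) -> (-2.828,2.828) [heading=135, draw]
FD 2: (-2.828,2.828) -> (-4.243,4.243) [heading=135, draw]
BK 13: (-4.243,4.243) -> (4.95,-4.95) [heading=135, draw]
Final: pos=(4.95,-4.95), heading=135, 4 segment(s) drawn

Start position: (0, 0)
Final position: (4.95, -4.95)
Distance = 7; >= 1e-6 -> NOT closed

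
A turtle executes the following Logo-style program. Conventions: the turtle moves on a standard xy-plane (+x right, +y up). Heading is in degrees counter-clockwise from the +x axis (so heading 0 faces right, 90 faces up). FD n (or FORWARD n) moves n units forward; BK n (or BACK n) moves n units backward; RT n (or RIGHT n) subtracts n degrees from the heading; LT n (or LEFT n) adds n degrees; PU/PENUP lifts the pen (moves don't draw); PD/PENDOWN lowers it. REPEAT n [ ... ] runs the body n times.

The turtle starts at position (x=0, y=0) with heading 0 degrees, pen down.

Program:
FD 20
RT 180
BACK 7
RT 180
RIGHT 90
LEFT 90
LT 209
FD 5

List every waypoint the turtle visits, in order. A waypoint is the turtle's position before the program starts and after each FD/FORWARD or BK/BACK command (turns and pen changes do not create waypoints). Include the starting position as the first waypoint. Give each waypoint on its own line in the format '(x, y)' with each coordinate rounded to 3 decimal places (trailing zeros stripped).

Answer: (0, 0)
(20, 0)
(27, 0)
(22.627, -2.424)

Derivation:
Executing turtle program step by step:
Start: pos=(0,0), heading=0, pen down
FD 20: (0,0) -> (20,0) [heading=0, draw]
RT 180: heading 0 -> 180
BK 7: (20,0) -> (27,0) [heading=180, draw]
RT 180: heading 180 -> 0
RT 90: heading 0 -> 270
LT 90: heading 270 -> 0
LT 209: heading 0 -> 209
FD 5: (27,0) -> (22.627,-2.424) [heading=209, draw]
Final: pos=(22.627,-2.424), heading=209, 3 segment(s) drawn
Waypoints (4 total):
(0, 0)
(20, 0)
(27, 0)
(22.627, -2.424)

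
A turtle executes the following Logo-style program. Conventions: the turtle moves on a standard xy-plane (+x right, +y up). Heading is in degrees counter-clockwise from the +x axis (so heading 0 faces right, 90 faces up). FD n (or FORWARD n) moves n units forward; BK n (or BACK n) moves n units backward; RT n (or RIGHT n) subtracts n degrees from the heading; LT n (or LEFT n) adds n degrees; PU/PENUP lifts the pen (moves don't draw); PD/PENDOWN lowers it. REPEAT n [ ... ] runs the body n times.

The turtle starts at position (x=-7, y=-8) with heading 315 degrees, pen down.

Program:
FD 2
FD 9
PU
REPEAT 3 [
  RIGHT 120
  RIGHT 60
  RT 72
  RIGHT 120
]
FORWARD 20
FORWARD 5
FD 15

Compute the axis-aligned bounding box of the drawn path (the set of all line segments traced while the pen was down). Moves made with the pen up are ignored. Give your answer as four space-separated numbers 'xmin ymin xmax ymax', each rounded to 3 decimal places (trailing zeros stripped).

Answer: -7 -15.778 0.778 -8

Derivation:
Executing turtle program step by step:
Start: pos=(-7,-8), heading=315, pen down
FD 2: (-7,-8) -> (-5.586,-9.414) [heading=315, draw]
FD 9: (-5.586,-9.414) -> (0.778,-15.778) [heading=315, draw]
PU: pen up
REPEAT 3 [
  -- iteration 1/3 --
  RT 120: heading 315 -> 195
  RT 60: heading 195 -> 135
  RT 72: heading 135 -> 63
  RT 120: heading 63 -> 303
  -- iteration 2/3 --
  RT 120: heading 303 -> 183
  RT 60: heading 183 -> 123
  RT 72: heading 123 -> 51
  RT 120: heading 51 -> 291
  -- iteration 3/3 --
  RT 120: heading 291 -> 171
  RT 60: heading 171 -> 111
  RT 72: heading 111 -> 39
  RT 120: heading 39 -> 279
]
FD 20: (0.778,-15.778) -> (3.907,-35.532) [heading=279, move]
FD 5: (3.907,-35.532) -> (4.689,-40.47) [heading=279, move]
FD 15: (4.689,-40.47) -> (7.036,-55.286) [heading=279, move]
Final: pos=(7.036,-55.286), heading=279, 2 segment(s) drawn

Segment endpoints: x in {-7, -5.586, 0.778}, y in {-15.778, -9.414, -8}
xmin=-7, ymin=-15.778, xmax=0.778, ymax=-8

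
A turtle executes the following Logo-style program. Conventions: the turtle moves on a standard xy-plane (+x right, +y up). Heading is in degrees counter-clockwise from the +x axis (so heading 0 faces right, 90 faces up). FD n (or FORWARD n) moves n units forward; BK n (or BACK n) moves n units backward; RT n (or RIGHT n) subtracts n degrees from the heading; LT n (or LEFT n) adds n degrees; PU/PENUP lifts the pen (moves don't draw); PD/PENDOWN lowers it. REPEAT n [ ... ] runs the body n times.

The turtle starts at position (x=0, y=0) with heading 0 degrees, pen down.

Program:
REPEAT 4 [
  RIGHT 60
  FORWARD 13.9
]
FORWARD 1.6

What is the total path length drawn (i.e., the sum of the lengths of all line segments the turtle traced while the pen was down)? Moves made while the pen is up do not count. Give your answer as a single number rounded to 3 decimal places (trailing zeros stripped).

Executing turtle program step by step:
Start: pos=(0,0), heading=0, pen down
REPEAT 4 [
  -- iteration 1/4 --
  RT 60: heading 0 -> 300
  FD 13.9: (0,0) -> (6.95,-12.038) [heading=300, draw]
  -- iteration 2/4 --
  RT 60: heading 300 -> 240
  FD 13.9: (6.95,-12.038) -> (0,-24.076) [heading=240, draw]
  -- iteration 3/4 --
  RT 60: heading 240 -> 180
  FD 13.9: (0,-24.076) -> (-13.9,-24.076) [heading=180, draw]
  -- iteration 4/4 --
  RT 60: heading 180 -> 120
  FD 13.9: (-13.9,-24.076) -> (-20.85,-12.038) [heading=120, draw]
]
FD 1.6: (-20.85,-12.038) -> (-21.65,-10.652) [heading=120, draw]
Final: pos=(-21.65,-10.652), heading=120, 5 segment(s) drawn

Segment lengths:
  seg 1: (0,0) -> (6.95,-12.038), length = 13.9
  seg 2: (6.95,-12.038) -> (0,-24.076), length = 13.9
  seg 3: (0,-24.076) -> (-13.9,-24.076), length = 13.9
  seg 4: (-13.9,-24.076) -> (-20.85,-12.038), length = 13.9
  seg 5: (-20.85,-12.038) -> (-21.65,-10.652), length = 1.6
Total = 57.2

Answer: 57.2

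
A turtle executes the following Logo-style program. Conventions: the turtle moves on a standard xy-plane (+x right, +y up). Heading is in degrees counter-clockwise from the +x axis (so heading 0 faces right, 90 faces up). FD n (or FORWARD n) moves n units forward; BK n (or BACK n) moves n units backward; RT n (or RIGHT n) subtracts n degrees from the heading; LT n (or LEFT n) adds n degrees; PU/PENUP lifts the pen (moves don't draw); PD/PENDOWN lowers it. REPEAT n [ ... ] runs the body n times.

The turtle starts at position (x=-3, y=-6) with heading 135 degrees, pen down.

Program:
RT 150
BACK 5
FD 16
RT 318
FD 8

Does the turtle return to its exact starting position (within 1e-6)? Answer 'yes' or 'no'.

Answer: no

Derivation:
Executing turtle program step by step:
Start: pos=(-3,-6), heading=135, pen down
RT 150: heading 135 -> 345
BK 5: (-3,-6) -> (-7.83,-4.706) [heading=345, draw]
FD 16: (-7.83,-4.706) -> (7.625,-8.847) [heading=345, draw]
RT 318: heading 345 -> 27
FD 8: (7.625,-8.847) -> (14.753,-5.215) [heading=27, draw]
Final: pos=(14.753,-5.215), heading=27, 3 segment(s) drawn

Start position: (-3, -6)
Final position: (14.753, -5.215)
Distance = 17.771; >= 1e-6 -> NOT closed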